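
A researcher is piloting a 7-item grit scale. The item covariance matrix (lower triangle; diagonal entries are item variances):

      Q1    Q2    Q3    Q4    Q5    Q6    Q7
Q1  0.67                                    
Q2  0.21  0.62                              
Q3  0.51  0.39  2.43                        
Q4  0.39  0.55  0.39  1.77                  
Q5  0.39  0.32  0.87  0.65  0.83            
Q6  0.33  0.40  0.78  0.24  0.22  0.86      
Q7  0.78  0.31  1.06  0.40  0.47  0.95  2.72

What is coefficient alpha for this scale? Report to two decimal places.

Σσᵢ² = 0.67 + 0.62 + 2.43 + 1.77 + 0.83 + 0.86 + 2.72 = 9.90
Sum of the distinct covariances = 10.61
total variance = 9.90 + 2 × 10.61 = 31.12
α = (k/(k−1))·(1 − Σσᵢ²/total variance) = (7/6)·(1 − 9.90/31.12) = 0.80

α = 0.80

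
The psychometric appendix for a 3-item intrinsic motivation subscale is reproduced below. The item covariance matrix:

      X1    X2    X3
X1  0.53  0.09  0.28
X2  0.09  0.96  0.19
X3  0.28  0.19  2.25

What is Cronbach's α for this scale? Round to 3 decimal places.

Σσᵢ² = 0.53 + 0.96 + 2.25 = 3.74
Sum of off-diagonal covariances = 0.56
σ²_T = 3.74 + 2 × 0.56 = 4.86
α = (k/(k−1))·(1 − Σσᵢ²/σ²_T) = (3/2)·(1 − 3.74/4.86) = 0.346

α = 0.346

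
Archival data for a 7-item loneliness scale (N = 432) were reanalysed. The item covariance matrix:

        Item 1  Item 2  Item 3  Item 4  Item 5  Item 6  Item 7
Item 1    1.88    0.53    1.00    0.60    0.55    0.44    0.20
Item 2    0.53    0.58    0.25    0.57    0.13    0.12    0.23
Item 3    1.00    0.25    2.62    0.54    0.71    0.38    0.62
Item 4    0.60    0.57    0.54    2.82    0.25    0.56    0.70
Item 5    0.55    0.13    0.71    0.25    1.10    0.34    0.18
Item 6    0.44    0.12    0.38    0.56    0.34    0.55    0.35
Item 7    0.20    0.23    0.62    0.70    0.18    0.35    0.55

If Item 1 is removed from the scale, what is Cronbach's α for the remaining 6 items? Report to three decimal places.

Cronbach's α = 0.709

Remaining items: Item 2, Item 3, Item 4, Item 5, Item 6, Item 7 (k = 6).
ΣVar(i) = 0.58 + 2.62 + 2.82 + 1.10 + 0.55 + 0.55 = 8.22
Var(T) = 8.22 + 2 × 5.93 = 20.08
α (item deleted) = (6/5)·(1 − 8.22/20.08) = 0.709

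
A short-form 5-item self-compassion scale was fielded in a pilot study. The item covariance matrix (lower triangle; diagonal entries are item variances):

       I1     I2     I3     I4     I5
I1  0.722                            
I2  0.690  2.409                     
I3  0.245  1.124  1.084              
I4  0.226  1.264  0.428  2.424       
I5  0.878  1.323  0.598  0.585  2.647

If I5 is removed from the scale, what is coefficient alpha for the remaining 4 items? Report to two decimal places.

α = 0.73

Remaining items: I1, I2, I3, I4 (k = 4).
sum of item variances = 0.722 + 2.409 + 1.084 + 2.424 = 6.639
total variance = 6.639 + 2 × 3.977 = 14.593
α (item deleted) = (4/3)·(1 − 6.639/14.593) = 0.73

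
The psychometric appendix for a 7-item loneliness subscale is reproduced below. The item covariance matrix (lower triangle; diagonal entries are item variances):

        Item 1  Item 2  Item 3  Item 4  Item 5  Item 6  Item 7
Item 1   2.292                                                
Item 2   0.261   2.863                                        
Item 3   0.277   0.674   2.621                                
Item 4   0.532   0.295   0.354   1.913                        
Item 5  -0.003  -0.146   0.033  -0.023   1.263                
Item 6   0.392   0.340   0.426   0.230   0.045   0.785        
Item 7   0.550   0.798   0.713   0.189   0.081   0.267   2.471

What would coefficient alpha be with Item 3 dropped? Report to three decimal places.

Remaining items: Item 1, Item 2, Item 4, Item 5, Item 6, Item 7 (k = 6).
sum of item variances = 2.292 + 2.863 + 1.913 + 1.263 + 0.785 + 2.471 = 11.587
σ²_T = 11.587 + 2 × 3.808 = 19.203
α (item deleted) = (6/5)·(1 − 11.587/19.203) = 0.476

coefficient alpha = 0.476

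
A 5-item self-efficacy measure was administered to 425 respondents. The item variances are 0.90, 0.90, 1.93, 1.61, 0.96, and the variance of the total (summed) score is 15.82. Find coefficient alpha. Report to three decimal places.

ΣVar(i) = 0.90 + 0.90 + 1.93 + 1.61 + 0.96 = 6.30
α = (k/(k−1))·(1 − ΣVar(i)/σ²_T) = (5/4)·(1 − 6.30/15.82) = 0.752

coefficient alpha = 0.752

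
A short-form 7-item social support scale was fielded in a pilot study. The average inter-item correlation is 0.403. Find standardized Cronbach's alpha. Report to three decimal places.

standardized Cronbach's alpha = 0.825

Standardized α = k·r̄ / (1 + (k−1)·r̄) = 7 × 0.403 / (1 + 6 × 0.403)
  = 2.8210 / 3.4180 = 0.825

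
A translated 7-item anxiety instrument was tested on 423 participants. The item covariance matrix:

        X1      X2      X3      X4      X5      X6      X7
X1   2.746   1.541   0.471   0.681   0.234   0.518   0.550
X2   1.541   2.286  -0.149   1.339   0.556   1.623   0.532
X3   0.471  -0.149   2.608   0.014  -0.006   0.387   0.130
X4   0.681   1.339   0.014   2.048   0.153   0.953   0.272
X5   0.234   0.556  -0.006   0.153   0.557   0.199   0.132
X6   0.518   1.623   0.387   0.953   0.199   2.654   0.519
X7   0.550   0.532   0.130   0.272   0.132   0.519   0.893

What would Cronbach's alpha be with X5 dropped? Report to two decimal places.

Remaining items: X1, X2, X3, X4, X6, X7 (k = 6).
Σσᵢ² = 2.746 + 2.286 + 2.608 + 2.048 + 2.654 + 0.893 = 13.235
σ²_T = 13.235 + 2 × 9.381 = 31.997
α (item deleted) = (6/5)·(1 − 13.235/31.997) = 0.70

Cronbach's alpha = 0.70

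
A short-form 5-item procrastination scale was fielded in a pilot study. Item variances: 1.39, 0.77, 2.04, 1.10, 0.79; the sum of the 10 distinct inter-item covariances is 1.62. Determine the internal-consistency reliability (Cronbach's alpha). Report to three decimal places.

Σσᵢ² = 1.39 + 0.77 + 2.04 + 1.10 + 0.79 = 6.09
Sum of distinct covariances = 1.62
σ²_total = Σσᵢ² + 2·Σcov = 6.09 + 2 × 1.62 = 9.33
α = (5/4)·(1 − 6.09/9.33) = 0.434

α = 0.434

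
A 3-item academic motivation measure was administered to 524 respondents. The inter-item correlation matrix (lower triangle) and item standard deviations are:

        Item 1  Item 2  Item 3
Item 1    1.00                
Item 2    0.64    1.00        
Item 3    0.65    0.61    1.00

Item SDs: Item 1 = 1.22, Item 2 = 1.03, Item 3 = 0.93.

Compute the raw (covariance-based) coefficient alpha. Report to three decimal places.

α = 0.832

Σσ²ᵢ = 1.22² + 1.03² + 0.93² = 3.4142
Covariances σ_ij = r_ij · s_i · s_j:
  σ(Item 1,Item 2) = 0.64 × 1.22 × 1.03 = 0.8042
  σ(Item 1,Item 3) = 0.65 × 1.22 × 0.93 = 0.7375
  σ(Item 2,Item 3) = 0.61 × 1.03 × 0.93 = 0.5843
σ²_T = Σσ²ᵢ + 2·Σσ_ij = 3.4142 + 2 × 2.1260 = 7.6662
α = (3/2)·(1 − 3.4142/7.6662) = 0.832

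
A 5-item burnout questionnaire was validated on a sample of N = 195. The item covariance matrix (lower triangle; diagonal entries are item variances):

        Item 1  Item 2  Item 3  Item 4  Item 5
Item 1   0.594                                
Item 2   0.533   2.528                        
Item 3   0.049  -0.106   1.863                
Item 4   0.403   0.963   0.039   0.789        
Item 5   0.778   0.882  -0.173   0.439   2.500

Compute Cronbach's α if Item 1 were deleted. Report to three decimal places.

Remaining items: Item 2, Item 3, Item 4, Item 5 (k = 4).
Σσᵢ² = 2.528 + 1.863 + 0.789 + 2.500 = 7.680
σ²_T = 7.680 + 2 × 2.044 = 11.768
α (item deleted) = (4/3)·(1 − 7.680/11.768) = 0.463

Cronbach's α = 0.463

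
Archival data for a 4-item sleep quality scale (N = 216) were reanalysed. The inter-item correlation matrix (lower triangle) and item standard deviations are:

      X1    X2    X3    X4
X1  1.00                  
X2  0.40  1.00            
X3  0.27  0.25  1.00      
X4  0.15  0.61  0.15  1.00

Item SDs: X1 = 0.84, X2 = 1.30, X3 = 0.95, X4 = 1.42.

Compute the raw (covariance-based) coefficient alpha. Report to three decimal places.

α = 0.642

Σσ²ᵢ = 0.84² + 1.30² + 0.95² + 1.42² = 5.3145
Covariances σ_ij = r_ij · s_i · s_j:
  σ(X1,X2) = 0.40 × 0.84 × 1.30 = 0.4368
  σ(X1,X3) = 0.27 × 0.84 × 0.95 = 0.2155
  σ(X1,X4) = 0.15 × 0.84 × 1.42 = 0.1789
  σ(X2,X3) = 0.25 × 1.30 × 0.95 = 0.3087
  σ(X2,X4) = 0.61 × 1.30 × 1.42 = 1.1261
  σ(X3,X4) = 0.15 × 0.95 × 1.42 = 0.2023
σ²_T = Σσ²ᵢ + 2·Σσ_ij = 5.3145 + 2 × 2.4683 = 10.2511
α = (4/3)·(1 − 5.3145/10.2511) = 0.642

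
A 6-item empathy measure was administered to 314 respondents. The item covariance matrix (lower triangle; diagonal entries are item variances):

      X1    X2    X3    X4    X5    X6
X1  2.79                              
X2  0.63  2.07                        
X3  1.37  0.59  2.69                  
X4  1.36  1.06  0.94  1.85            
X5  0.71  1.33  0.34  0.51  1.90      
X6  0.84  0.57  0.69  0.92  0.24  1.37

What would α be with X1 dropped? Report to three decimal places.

Remaining items: X2, X3, X4, X5, X6 (k = 5).
ΣVar(i) = 2.07 + 2.69 + 1.85 + 1.90 + 1.37 = 9.88
total variance = 9.88 + 2 × 7.19 = 24.26
α (item deleted) = (5/4)·(1 − 9.88/24.26) = 0.741

α = 0.741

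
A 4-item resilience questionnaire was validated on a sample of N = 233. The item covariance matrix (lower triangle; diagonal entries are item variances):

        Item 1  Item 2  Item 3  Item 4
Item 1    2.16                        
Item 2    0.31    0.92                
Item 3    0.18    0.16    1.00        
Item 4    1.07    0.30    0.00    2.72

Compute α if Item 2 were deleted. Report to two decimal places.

Remaining items: Item 1, Item 3, Item 4 (k = 3).
Σσᵢ² = 2.16 + 1.00 + 2.72 = 5.88
σ²_total = 5.88 + 2 × 1.25 = 8.38
α (item deleted) = (3/2)·(1 − 5.88/8.38) = 0.45

α = 0.45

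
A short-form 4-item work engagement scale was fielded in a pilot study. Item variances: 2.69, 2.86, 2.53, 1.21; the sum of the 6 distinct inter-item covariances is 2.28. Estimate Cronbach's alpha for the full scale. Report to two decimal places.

ΣVar(i) = 2.69 + 2.86 + 2.53 + 1.21 = 9.29
Sum of distinct covariances = 2.28
Var(T) = ΣVar(i) + 2·Σcov = 9.29 + 2 × 2.28 = 13.85
α = (4/3)·(1 − 9.29/13.85) = 0.44

Cronbach's alpha = 0.44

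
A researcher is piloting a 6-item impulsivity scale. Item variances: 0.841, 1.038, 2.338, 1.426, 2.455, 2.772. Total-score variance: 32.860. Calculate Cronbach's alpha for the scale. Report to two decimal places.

Σσᵢ² = 0.841 + 1.038 + 2.338 + 1.426 + 2.455 + 2.772 = 10.870
α = (k/(k−1))·(1 − Σσᵢ²/σ²_total) = (6/5)·(1 − 10.870/32.860) = 0.80

Cronbach's alpha = 0.80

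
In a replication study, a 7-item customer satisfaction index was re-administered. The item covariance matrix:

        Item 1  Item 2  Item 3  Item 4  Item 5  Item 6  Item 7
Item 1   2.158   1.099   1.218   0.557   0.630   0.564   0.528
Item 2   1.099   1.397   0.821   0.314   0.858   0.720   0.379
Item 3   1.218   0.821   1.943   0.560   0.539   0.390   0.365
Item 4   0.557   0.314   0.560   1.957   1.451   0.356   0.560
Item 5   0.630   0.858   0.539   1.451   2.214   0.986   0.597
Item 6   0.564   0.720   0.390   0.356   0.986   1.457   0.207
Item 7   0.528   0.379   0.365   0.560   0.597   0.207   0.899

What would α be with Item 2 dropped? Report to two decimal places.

α = 0.77

Remaining items: Item 1, Item 3, Item 4, Item 5, Item 6, Item 7 (k = 6).
ΣVar(i) = 2.158 + 1.943 + 1.957 + 2.214 + 1.457 + 0.899 = 10.628
σ²_T = 10.628 + 2 × 9.508 = 29.644
α (item deleted) = (6/5)·(1 − 10.628/29.644) = 0.77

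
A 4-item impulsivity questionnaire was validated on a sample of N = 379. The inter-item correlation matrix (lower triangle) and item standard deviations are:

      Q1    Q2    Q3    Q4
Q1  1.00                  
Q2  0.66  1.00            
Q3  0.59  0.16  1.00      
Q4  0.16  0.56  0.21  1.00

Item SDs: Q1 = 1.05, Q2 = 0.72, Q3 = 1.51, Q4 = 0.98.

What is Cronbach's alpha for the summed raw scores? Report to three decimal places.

Σσ²ᵢ = 1.05² + 0.72² + 1.51² + 0.98² = 4.8614
Covariances σ_ij = r_ij · s_i · s_j:
  σ(Q1,Q2) = 0.66 × 1.05 × 0.72 = 0.4990
  σ(Q1,Q3) = 0.59 × 1.05 × 1.51 = 0.9354
  σ(Q1,Q4) = 0.16 × 1.05 × 0.98 = 0.1646
  σ(Q2,Q3) = 0.16 × 0.72 × 1.51 = 0.1740
  σ(Q2,Q4) = 0.56 × 0.72 × 0.98 = 0.3951
  σ(Q3,Q4) = 0.21 × 1.51 × 0.98 = 0.3108
σ²_T = Σσ²ᵢ + 2·Σσ_ij = 4.8614 + 2 × 2.4789 = 9.8192
α = (4/3)·(1 − 4.8614/9.8192) = 0.673

Cronbach's alpha = 0.673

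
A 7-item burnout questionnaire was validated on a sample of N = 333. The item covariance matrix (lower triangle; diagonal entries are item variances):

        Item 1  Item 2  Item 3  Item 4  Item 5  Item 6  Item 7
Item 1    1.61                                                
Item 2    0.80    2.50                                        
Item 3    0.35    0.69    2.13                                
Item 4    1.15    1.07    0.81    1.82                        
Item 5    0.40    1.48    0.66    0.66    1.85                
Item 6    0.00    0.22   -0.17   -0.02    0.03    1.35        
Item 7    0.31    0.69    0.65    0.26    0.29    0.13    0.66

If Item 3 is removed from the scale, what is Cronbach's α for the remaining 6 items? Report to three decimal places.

α = 0.725

Remaining items: Item 1, Item 2, Item 4, Item 5, Item 6, Item 7 (k = 6).
ΣVar(i) = 1.61 + 2.50 + 1.82 + 1.85 + 1.35 + 0.66 = 9.79
Var(T) = 9.79 + 2 × 7.47 = 24.73
α (item deleted) = (6/5)·(1 − 9.79/24.73) = 0.725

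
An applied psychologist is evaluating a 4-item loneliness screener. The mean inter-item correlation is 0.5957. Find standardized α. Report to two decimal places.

α = 0.85

Standardized α = k·r̄ / (1 + (k−1)·r̄) = 4 × 0.5957 / (1 + 3 × 0.5957)
  = 2.3828 / 2.7871 = 0.85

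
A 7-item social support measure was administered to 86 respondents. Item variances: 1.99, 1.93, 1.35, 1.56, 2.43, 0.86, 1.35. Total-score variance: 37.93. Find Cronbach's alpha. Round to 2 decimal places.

sum of item variances = 1.99 + 1.93 + 1.35 + 1.56 + 2.43 + 0.86 + 1.35 = 11.47
α = (k/(k−1))·(1 − sum of item variances/σ²_T) = (7/6)·(1 − 11.47/37.93) = 0.81

α = 0.81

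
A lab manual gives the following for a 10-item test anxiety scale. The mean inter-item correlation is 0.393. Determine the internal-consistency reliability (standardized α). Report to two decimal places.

Standardized α = k·r̄ / (1 + (k−1)·r̄) = 10 × 0.393 / (1 + 9 × 0.393)
  = 3.9300 / 4.5370 = 0.87

α = 0.87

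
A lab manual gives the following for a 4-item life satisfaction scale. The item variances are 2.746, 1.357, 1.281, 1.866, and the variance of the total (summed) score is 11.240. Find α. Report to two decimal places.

α = 0.47

Σσ²ᵢ = 2.746 + 1.357 + 1.281 + 1.866 = 7.250
α = (k/(k−1))·(1 − Σσ²ᵢ/total variance) = (4/3)·(1 − 7.250/11.240) = 0.47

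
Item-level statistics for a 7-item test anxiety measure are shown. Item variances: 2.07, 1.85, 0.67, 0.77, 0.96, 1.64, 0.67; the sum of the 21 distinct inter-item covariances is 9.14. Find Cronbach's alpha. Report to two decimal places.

Cronbach's alpha = 0.79

ΣVar(i) = 2.07 + 1.85 + 0.67 + 0.77 + 0.96 + 1.64 + 0.67 = 8.63
Sum of distinct covariances = 9.14
σ²_T = ΣVar(i) + 2·Σcov = 8.63 + 2 × 9.14 = 26.91
α = (7/6)·(1 − 8.63/26.91) = 0.79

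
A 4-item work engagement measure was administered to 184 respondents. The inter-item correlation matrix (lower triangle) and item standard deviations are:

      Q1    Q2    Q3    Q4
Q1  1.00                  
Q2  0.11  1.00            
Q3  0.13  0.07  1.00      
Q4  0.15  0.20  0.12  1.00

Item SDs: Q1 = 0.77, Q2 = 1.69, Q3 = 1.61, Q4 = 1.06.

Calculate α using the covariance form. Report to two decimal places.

Σσ²ᵢ = 0.77² + 1.69² + 1.61² + 1.06² = 7.1647
Covariances σ_ij = r_ij · s_i · s_j:
  σ(Q1,Q2) = 0.11 × 0.77 × 1.69 = 0.1431
  σ(Q1,Q3) = 0.13 × 0.77 × 1.61 = 0.1612
  σ(Q1,Q4) = 0.15 × 0.77 × 1.06 = 0.1224
  σ(Q2,Q3) = 0.07 × 1.69 × 1.61 = 0.1905
  σ(Q2,Q4) = 0.20 × 1.69 × 1.06 = 0.3583
  σ(Q3,Q4) = 0.12 × 1.61 × 1.06 = 0.2048
σ²_T = Σσ²ᵢ + 2·Σσ_ij = 7.1647 + 2 × 1.1803 = 9.5253
α = (4/3)·(1 − 7.1647/9.5253) = 0.33

α = 0.33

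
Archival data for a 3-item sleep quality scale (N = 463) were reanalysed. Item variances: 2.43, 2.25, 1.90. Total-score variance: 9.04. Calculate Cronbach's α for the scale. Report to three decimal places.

α = 0.408

Σσᵢ² = 2.43 + 2.25 + 1.90 = 6.58
α = (k/(k−1))·(1 − Σσᵢ²/σ²_total) = (3/2)·(1 − 6.58/9.04) = 0.408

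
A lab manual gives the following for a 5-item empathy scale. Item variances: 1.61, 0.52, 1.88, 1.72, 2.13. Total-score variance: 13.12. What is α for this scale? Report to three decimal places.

sum of item variances = 1.61 + 0.52 + 1.88 + 1.72 + 2.13 = 7.86
α = (k/(k−1))·(1 − sum of item variances/σ²_total) = (5/4)·(1 − 7.86/13.12) = 0.501

α = 0.501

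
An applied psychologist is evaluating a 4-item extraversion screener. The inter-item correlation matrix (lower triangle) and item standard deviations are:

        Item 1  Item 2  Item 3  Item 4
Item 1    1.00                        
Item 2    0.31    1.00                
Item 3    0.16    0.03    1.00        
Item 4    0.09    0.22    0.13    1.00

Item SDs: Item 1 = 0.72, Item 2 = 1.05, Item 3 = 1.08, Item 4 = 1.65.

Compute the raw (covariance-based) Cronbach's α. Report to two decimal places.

Cronbach's α = 0.38

Σσ²ᵢ = 0.72² + 1.05² + 1.08² + 1.65² = 5.5098
Covariances σ_ij = r_ij · s_i · s_j:
  σ(Item 1,Item 2) = 0.31 × 0.72 × 1.05 = 0.2344
  σ(Item 1,Item 3) = 0.16 × 0.72 × 1.08 = 0.1244
  σ(Item 1,Item 4) = 0.09 × 0.72 × 1.65 = 0.1069
  σ(Item 2,Item 3) = 0.03 × 1.05 × 1.08 = 0.0340
  σ(Item 2,Item 4) = 0.22 × 1.05 × 1.65 = 0.3811
  σ(Item 3,Item 4) = 0.13 × 1.08 × 1.65 = 0.2317
σ²_T = Σσ²ᵢ + 2·Σσ_ij = 5.5098 + 2 × 1.1125 = 7.7348
α = (4/3)·(1 − 5.5098/7.7348) = 0.38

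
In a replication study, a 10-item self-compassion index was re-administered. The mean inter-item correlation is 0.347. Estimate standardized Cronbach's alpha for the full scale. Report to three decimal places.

standardized Cronbach's alpha = 0.842

Standardized α = k·r̄ / (1 + (k−1)·r̄) = 10 × 0.347 / (1 + 9 × 0.347)
  = 3.4700 / 4.1230 = 0.842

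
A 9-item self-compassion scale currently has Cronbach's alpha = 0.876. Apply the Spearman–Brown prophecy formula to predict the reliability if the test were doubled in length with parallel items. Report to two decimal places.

predicted reliability = 0.93

Length factor m = 2
α' = m·α / (1 + (m−1)·α)
   = 2 × 0.876 / (1 + (2 − 1) × 0.876)
   = 1.7520 / 1.8760 = 0.93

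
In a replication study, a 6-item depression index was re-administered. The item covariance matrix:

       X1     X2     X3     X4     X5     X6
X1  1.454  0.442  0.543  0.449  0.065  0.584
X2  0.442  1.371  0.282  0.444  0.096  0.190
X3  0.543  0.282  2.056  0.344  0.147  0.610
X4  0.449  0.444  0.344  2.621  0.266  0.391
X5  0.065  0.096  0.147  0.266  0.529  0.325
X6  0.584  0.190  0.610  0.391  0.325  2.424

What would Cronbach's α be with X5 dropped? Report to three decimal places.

Remaining items: X1, X2, X3, X4, X6 (k = 5).
Σσ²ᵢ = 1.454 + 1.371 + 2.056 + 2.621 + 2.424 = 9.926
σ²_T = 9.926 + 2 × 4.279 = 18.484
α (item deleted) = (5/4)·(1 − 9.926/18.484) = 0.579

α = 0.579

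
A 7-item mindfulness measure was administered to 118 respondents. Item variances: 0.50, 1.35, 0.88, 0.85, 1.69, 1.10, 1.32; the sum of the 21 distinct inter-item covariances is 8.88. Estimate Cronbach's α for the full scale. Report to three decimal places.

α = 0.814

Σσ²ᵢ = 0.50 + 1.35 + 0.88 + 0.85 + 1.69 + 1.10 + 1.32 = 7.69
Sum of distinct covariances = 8.88
Var(T) = Σσ²ᵢ + 2·Σcov = 7.69 + 2 × 8.88 = 25.45
α = (7/6)·(1 − 7.69/25.45) = 0.814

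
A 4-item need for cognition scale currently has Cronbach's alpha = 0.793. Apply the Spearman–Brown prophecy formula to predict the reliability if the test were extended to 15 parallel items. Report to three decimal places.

predicted reliability = 0.935

Length factor m = 15/4 = 3.7500
α' = m·α / (1 + (m−1)·α)
   = 15/4 × 0.793 / (1 + (15/4 − 1) × 0.793)
   = 2.9738 / 3.1808 = 0.935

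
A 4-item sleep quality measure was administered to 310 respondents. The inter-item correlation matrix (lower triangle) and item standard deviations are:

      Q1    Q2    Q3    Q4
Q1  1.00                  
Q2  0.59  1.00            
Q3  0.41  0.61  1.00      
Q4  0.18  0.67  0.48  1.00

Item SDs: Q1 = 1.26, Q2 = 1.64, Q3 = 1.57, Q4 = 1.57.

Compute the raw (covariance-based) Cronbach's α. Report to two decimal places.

Cronbach's α = 0.80

Σσ²ᵢ = 1.26² + 1.64² + 1.57² + 1.57² = 9.2070
Covariances σ_ij = r_ij · s_i · s_j:
  σ(Q1,Q2) = 0.59 × 1.26 × 1.64 = 1.2192
  σ(Q1,Q3) = 0.41 × 1.26 × 1.57 = 0.8111
  σ(Q1,Q4) = 0.18 × 1.26 × 1.57 = 0.3561
  σ(Q2,Q3) = 0.61 × 1.64 × 1.57 = 1.5706
  σ(Q2,Q4) = 0.67 × 1.64 × 1.57 = 1.7251
  σ(Q3,Q4) = 0.48 × 1.57 × 1.57 = 1.1832
σ²_T = Σσ²ᵢ + 2·Σσ_ij = 9.2070 + 2 × 6.8653 = 22.9376
α = (4/3)·(1 − 9.2070/22.9376) = 0.80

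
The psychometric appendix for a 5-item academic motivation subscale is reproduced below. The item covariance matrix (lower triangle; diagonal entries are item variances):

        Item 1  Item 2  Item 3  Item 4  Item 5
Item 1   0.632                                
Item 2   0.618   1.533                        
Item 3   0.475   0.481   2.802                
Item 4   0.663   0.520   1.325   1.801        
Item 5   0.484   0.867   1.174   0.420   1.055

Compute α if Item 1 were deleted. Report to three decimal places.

Remaining items: Item 2, Item 3, Item 4, Item 5 (k = 4).
ΣVar(i) = 1.533 + 2.802 + 1.801 + 1.055 = 7.191
total variance = 7.191 + 2 × 4.787 = 16.765
α (item deleted) = (4/3)·(1 − 7.191/16.765) = 0.761

α = 0.761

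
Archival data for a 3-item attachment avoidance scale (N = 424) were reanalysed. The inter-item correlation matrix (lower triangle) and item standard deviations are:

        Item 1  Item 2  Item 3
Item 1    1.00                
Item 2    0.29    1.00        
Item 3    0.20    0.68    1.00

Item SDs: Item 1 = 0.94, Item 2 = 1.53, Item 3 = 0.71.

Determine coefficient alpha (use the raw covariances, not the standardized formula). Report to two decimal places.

Σσ²ᵢ = 0.94² + 1.53² + 0.71² = 3.7286
Covariances σ_ij = r_ij · s_i · s_j:
  σ(Item 1,Item 2) = 0.29 × 0.94 × 1.53 = 0.4171
  σ(Item 1,Item 3) = 0.20 × 0.94 × 0.71 = 0.1335
  σ(Item 2,Item 3) = 0.68 × 1.53 × 0.71 = 0.7387
σ²_T = Σσ²ᵢ + 2·Σσ_ij = 3.7286 + 2 × 1.2893 = 6.3072
α = (3/2)·(1 − 3.7286/6.3072) = 0.61

α = 0.61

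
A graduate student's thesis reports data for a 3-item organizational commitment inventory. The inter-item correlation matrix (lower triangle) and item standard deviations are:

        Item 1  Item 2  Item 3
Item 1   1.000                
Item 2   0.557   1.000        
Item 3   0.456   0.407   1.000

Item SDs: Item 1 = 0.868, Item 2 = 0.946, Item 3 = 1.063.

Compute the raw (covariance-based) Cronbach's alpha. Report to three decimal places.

Σσ²ᵢ = 0.868² + 0.946² + 1.063² = 2.7783
Covariances σ_ij = r_ij · s_i · s_j:
  σ(Item 1,Item 2) = 0.557 × 0.868 × 0.946 = 0.4574
  σ(Item 1,Item 3) = 0.456 × 0.868 × 1.063 = 0.4207
  σ(Item 2,Item 3) = 0.407 × 0.946 × 1.063 = 0.4093
σ²_T = Σσ²ᵢ + 2·Σσ_ij = 2.7783 + 2 × 1.2874 = 5.3531
α = (3/2)·(1 − 2.7783/5.3531) = 0.721

α = 0.721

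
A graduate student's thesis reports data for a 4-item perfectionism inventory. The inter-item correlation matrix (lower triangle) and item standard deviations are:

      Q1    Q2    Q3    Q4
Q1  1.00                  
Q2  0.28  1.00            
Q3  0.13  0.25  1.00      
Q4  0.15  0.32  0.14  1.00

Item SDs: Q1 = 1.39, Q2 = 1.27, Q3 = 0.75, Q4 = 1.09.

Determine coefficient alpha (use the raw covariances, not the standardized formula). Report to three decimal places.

Σσ²ᵢ = 1.39² + 1.27² + 0.75² + 1.09² = 5.2956
Covariances σ_ij = r_ij · s_i · s_j:
  σ(Q1,Q2) = 0.28 × 1.39 × 1.27 = 0.4943
  σ(Q1,Q3) = 0.13 × 1.39 × 0.75 = 0.1355
  σ(Q1,Q4) = 0.15 × 1.39 × 1.09 = 0.2273
  σ(Q2,Q3) = 0.25 × 1.27 × 0.75 = 0.2381
  σ(Q2,Q4) = 0.32 × 1.27 × 1.09 = 0.4430
  σ(Q3,Q4) = 0.14 × 0.75 × 1.09 = 0.1145
σ²_T = Σσ²ᵢ + 2·Σσ_ij = 5.2956 + 2 × 1.6527 = 8.6010
α = (4/3)·(1 − 5.2956/8.6010) = 0.512

α = 0.512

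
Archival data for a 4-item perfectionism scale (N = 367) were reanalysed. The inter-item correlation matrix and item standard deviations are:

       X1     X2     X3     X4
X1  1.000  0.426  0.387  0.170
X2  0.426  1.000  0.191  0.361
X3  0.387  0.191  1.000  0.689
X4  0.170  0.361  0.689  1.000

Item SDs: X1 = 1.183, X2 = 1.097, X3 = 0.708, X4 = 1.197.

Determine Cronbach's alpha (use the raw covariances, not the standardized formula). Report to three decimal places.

Σσ²ᵢ = 1.183² + 1.097² + 0.708² + 1.197² = 4.5370
Covariances σ_ij = r_ij · s_i · s_j:
  σ(X1,X2) = 0.426 × 1.183 × 1.097 = 0.5528
  σ(X1,X3) = 0.387 × 1.183 × 0.708 = 0.3241
  σ(X1,X4) = 0.170 × 1.183 × 1.197 = 0.2407
  σ(X2,X3) = 0.191 × 1.097 × 0.708 = 0.1483
  σ(X2,X4) = 0.361 × 1.097 × 1.197 = 0.4740
  σ(X3,X4) = 0.689 × 0.708 × 1.197 = 0.5839
σ²_T = Σσ²ᵢ + 2·Σσ_ij = 4.5370 + 2 × 2.3238 = 9.1846
α = (4/3)·(1 − 4.5370/9.1846) = 0.675

Cronbach's alpha = 0.675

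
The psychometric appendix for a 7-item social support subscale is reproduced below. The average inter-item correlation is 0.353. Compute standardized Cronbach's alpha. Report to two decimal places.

Standardized α = k·r̄ / (1 + (k−1)·r̄) = 7 × 0.353 / (1 + 6 × 0.353)
  = 2.4710 / 3.1180 = 0.79

standardized Cronbach's alpha = 0.79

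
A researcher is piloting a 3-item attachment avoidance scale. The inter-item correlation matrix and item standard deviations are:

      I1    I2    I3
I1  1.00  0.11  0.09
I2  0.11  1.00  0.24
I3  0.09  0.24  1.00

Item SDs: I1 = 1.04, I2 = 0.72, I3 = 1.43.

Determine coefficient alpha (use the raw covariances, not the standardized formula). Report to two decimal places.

Σσ²ᵢ = 1.04² + 0.72² + 1.43² = 3.6449
Covariances σ_ij = r_ij · s_i · s_j:
  σ(I1,I2) = 0.11 × 1.04 × 0.72 = 0.0824
  σ(I1,I3) = 0.09 × 1.04 × 1.43 = 0.1338
  σ(I2,I3) = 0.24 × 0.72 × 1.43 = 0.2471
σ²_T = Σσ²ᵢ + 2·Σσ_ij = 3.6449 + 2 × 0.4633 = 4.5715
α = (3/2)·(1 − 3.6449/4.5715) = 0.30

α = 0.30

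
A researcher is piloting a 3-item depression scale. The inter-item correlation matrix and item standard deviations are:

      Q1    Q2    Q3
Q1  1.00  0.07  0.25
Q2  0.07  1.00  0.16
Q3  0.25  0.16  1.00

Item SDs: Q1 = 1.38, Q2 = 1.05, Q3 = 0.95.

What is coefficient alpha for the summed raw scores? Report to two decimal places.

coefficient alpha = 0.35

Σσ²ᵢ = 1.38² + 1.05² + 0.95² = 3.9094
Covariances σ_ij = r_ij · s_i · s_j:
  σ(Q1,Q2) = 0.07 × 1.38 × 1.05 = 0.1014
  σ(Q1,Q3) = 0.25 × 1.38 × 0.95 = 0.3277
  σ(Q2,Q3) = 0.16 × 1.05 × 0.95 = 0.1596
σ²_T = Σσ²ᵢ + 2·Σσ_ij = 3.9094 + 2 × 0.5887 = 5.0868
α = (3/2)·(1 − 3.9094/5.0868) = 0.35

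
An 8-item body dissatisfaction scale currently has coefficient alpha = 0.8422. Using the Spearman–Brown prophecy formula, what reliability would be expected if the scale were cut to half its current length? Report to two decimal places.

predicted reliability = 0.73

Length factor m = 1/2
α' = m·α / (1 − (1−m)·α)
   = 1/2 × 0.8422 / (1 − (1 − 1/2) × 0.8422)
   = 0.4211 / 0.5789 = 0.73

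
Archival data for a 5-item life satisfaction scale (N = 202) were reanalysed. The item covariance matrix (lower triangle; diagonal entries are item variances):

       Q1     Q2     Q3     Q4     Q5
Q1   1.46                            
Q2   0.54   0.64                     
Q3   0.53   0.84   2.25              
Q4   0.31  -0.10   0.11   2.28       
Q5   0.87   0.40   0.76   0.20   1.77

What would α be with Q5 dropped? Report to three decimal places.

α = 0.536

Remaining items: Q1, Q2, Q3, Q4 (k = 4).
Σσ²ᵢ = 1.46 + 0.64 + 2.25 + 2.28 = 6.63
σ²_T = 6.63 + 2 × 2.23 = 11.09
α (item deleted) = (4/3)·(1 − 6.63/11.09) = 0.536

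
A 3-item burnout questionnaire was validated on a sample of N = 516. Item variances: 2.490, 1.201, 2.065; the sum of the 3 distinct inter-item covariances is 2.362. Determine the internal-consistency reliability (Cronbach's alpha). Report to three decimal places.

Cronbach's alpha = 0.676

ΣVar(i) = 2.490 + 1.201 + 2.065 = 5.756
Sum of distinct covariances = 2.362
Var(T) = ΣVar(i) + 2·Σcov = 5.756 + 2 × 2.362 = 10.480
α = (3/2)·(1 − 5.756/10.480) = 0.676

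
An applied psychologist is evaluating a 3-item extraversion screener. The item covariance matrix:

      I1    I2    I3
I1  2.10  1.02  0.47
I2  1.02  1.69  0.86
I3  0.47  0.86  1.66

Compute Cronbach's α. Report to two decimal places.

Cronbach's α = 0.69

Σσ²ᵢ = 2.10 + 1.69 + 1.66 = 5.45
Σ_{i<j} σ_ij = 2.35
σ²_T = 5.45 + 2 × 2.35 = 10.15
α = (k/(k−1))·(1 − Σσ²ᵢ/σ²_T) = (3/2)·(1 − 5.45/10.15) = 0.69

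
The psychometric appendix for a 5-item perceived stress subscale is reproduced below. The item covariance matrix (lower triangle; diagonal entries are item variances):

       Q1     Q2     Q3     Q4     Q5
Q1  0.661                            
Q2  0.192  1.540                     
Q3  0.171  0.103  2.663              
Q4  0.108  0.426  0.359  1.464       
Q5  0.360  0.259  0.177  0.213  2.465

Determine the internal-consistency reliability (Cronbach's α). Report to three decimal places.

Cronbach's α = 0.438

Σσᵢ² = 0.661 + 1.540 + 2.663 + 1.464 + 2.465 = 8.793
Sum of the distinct covariances = 2.368
σ²_T = 8.793 + 2 × 2.368 = 13.529
α = (k/(k−1))·(1 − Σσᵢ²/σ²_T) = (5/4)·(1 − 8.793/13.529) = 0.438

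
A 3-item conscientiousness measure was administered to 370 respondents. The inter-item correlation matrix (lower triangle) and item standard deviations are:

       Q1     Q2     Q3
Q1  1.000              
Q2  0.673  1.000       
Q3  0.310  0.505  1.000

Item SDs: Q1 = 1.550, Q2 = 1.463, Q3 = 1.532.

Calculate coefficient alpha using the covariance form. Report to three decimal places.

coefficient alpha = 0.744

Σσ²ᵢ = 1.550² + 1.463² + 1.532² = 6.8899
Covariances σ_ij = r_ij · s_i · s_j:
  σ(Q1,Q2) = 0.673 × 1.550 × 1.463 = 1.5261
  σ(Q1,Q3) = 0.310 × 1.550 × 1.532 = 0.7361
  σ(Q2,Q3) = 0.505 × 1.463 × 1.532 = 1.1319
σ²_T = Σσ²ᵢ + 2·Σσ_ij = 6.8899 + 2 × 3.3941 = 13.6781
α = (3/2)·(1 − 6.8899/13.6781) = 0.744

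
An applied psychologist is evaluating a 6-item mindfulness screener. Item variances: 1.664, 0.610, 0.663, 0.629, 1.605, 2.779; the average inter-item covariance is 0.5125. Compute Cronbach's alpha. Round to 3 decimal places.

Cronbach's alpha = 0.791

Σσ²ᵢ = 1.664 + 0.610 + 0.663 + 0.629 + 1.605 + 2.779 = 7.950
Sum of the 15 distinct covariances = 15 × 0.5125 = 7.6875
σ²_total = Σσ²ᵢ + 2·Σcov = 7.950 + 2 × 7.6875 = 23.3250
α = (6/5)·(1 − 7.950/23.3250) = 0.791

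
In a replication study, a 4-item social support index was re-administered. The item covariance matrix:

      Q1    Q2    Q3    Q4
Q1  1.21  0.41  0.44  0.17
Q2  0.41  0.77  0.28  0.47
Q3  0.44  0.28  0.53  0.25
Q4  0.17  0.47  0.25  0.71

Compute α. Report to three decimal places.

sum of item variances = 1.21 + 0.77 + 0.53 + 0.71 = 3.22
Σ_{i<j} σ_ij = 2.02
total variance = 3.22 + 2 × 2.02 = 7.26
α = (k/(k−1))·(1 − sum of item variances/total variance) = (4/3)·(1 − 3.22/7.26) = 0.742

α = 0.742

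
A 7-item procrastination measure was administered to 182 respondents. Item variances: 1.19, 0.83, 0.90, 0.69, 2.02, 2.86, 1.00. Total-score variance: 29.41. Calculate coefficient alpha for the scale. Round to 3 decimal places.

coefficient alpha = 0.790

sum of item variances = 1.19 + 0.83 + 0.90 + 0.69 + 2.02 + 2.86 + 1.00 = 9.49
α = (k/(k−1))·(1 − sum of item variances/σ²_T) = (7/6)·(1 − 9.49/29.41) = 0.790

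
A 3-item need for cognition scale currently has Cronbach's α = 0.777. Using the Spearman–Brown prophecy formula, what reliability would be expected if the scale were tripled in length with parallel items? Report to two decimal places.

predicted reliability = 0.91

Length factor m = 3
α' = m·α / (1 + (m−1)·α)
   = 3 × 0.777 / (1 + (3 − 1) × 0.777)
   = 2.3310 / 2.5540 = 0.91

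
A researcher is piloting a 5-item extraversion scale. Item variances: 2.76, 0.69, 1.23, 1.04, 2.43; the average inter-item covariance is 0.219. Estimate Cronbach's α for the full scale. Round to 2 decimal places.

sum of item variances = 2.76 + 0.69 + 1.23 + 1.04 + 2.43 = 8.15
Sum of the 10 distinct covariances = 10 × 0.219 = 2.190
σ²_T = sum of item variances + 2·Σcov = 8.15 + 2 × 2.190 = 12.530
α = (5/4)·(1 − 8.15/12.530) = 0.44

α = 0.44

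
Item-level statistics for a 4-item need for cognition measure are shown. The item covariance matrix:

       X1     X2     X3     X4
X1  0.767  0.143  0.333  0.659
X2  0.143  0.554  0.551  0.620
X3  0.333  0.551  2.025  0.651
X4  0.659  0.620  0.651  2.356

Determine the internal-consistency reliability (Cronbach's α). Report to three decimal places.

α = 0.679

ΣVar(i) = 0.767 + 0.554 + 2.025 + 2.356 = 5.702
Σ_{i<j} σ_ij = 2.957
σ²_total = 5.702 + 2 × 2.957 = 11.616
α = (k/(k−1))·(1 − ΣVar(i)/σ²_total) = (4/3)·(1 − 5.702/11.616) = 0.679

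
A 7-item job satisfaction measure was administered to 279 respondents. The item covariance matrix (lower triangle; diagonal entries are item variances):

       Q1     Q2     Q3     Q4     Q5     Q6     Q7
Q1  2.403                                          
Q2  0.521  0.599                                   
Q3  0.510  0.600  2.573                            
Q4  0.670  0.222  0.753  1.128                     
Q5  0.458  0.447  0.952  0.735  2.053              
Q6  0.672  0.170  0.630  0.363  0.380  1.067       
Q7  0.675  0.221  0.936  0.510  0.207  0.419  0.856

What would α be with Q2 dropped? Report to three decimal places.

Remaining items: Q1, Q3, Q4, Q5, Q6, Q7 (k = 6).
ΣVar(i) = 2.403 + 2.573 + 1.128 + 2.053 + 1.067 + 0.856 = 10.080
σ²_total = 10.080 + 2 × 8.870 = 27.820
α (item deleted) = (6/5)·(1 − 10.080/27.820) = 0.765

α = 0.765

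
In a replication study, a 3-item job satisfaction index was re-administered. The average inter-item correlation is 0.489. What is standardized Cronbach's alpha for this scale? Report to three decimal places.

standardized Cronbach's alpha = 0.742

Standardized α = k·r̄ / (1 + (k−1)·r̄) = 3 × 0.489 / (1 + 2 × 0.489)
  = 1.4670 / 1.9780 = 0.742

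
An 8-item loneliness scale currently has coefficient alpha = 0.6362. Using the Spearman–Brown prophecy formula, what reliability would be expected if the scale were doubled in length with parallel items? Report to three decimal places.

predicted reliability = 0.778

Length factor m = 2
α' = m·α / (1 + (m−1)·α)
   = 2 × 0.6362 / (1 + (2 − 1) × 0.6362)
   = 1.2724 / 1.6362 = 0.778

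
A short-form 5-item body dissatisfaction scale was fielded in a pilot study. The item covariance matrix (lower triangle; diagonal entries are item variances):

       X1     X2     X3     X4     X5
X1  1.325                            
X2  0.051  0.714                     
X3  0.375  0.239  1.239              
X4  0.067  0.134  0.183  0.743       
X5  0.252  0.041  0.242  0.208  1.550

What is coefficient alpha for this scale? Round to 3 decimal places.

coefficient alpha = 0.489

ΣVar(i) = 1.325 + 0.714 + 1.239 + 0.743 + 1.550 = 5.571
Sum of off-diagonal covariances = 1.792
σ²_total = 5.571 + 2 × 1.792 = 9.155
α = (k/(k−1))·(1 − ΣVar(i)/σ²_total) = (5/4)·(1 − 5.571/9.155) = 0.489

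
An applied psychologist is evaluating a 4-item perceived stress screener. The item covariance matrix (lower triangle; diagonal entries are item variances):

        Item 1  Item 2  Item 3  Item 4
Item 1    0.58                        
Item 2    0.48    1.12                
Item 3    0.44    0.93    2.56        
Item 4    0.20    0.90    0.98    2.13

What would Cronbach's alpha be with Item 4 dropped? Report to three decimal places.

α = 0.697

Remaining items: Item 1, Item 2, Item 3 (k = 3).
ΣVar(i) = 0.58 + 1.12 + 2.56 = 4.26
total variance = 4.26 + 2 × 1.85 = 7.96
α (item deleted) = (3/2)·(1 − 4.26/7.96) = 0.697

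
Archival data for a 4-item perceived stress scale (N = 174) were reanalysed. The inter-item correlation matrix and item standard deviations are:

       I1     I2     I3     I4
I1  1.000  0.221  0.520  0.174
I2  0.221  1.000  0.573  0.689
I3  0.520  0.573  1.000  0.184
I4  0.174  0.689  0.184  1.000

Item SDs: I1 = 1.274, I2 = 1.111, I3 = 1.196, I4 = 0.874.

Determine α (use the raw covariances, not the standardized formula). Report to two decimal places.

Σσ²ᵢ = 1.274² + 1.111² + 1.196² + 0.874² = 5.0517
Covariances σ_ij = r_ij · s_i · s_j:
  σ(I1,I2) = 0.221 × 1.274 × 1.111 = 0.3128
  σ(I1,I3) = 0.520 × 1.274 × 1.196 = 0.7923
  σ(I1,I4) = 0.174 × 1.274 × 0.874 = 0.1937
  σ(I2,I3) = 0.573 × 1.111 × 1.196 = 0.7614
  σ(I2,I4) = 0.689 × 1.111 × 0.874 = 0.6690
  σ(I3,I4) = 0.184 × 1.196 × 0.874 = 0.1923
σ²_T = Σσ²ᵢ + 2·Σσ_ij = 5.0517 + 2 × 2.9215 = 10.8947
α = (4/3)·(1 − 5.0517/10.8947) = 0.72

α = 0.72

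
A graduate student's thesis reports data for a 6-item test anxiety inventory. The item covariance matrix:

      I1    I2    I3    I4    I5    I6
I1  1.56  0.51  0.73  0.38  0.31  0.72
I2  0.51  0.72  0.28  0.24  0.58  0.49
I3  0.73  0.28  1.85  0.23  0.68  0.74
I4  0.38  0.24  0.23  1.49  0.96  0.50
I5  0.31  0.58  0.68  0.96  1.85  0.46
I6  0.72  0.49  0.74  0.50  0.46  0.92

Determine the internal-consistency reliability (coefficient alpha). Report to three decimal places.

Σσ²ᵢ = 1.56 + 0.72 + 1.85 + 1.49 + 1.85 + 0.92 = 8.39
Sum of off-diagonal covariances = 7.81
total variance = 8.39 + 2 × 7.81 = 24.01
α = (k/(k−1))·(1 − Σσ²ᵢ/total variance) = (6/5)·(1 − 8.39/24.01) = 0.781

α = 0.781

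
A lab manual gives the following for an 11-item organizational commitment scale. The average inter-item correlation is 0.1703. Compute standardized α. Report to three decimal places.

α = 0.693

Standardized α = k·r̄ / (1 + (k−1)·r̄) = 11 × 0.1703 / (1 + 10 × 0.1703)
  = 1.8733 / 2.7030 = 0.693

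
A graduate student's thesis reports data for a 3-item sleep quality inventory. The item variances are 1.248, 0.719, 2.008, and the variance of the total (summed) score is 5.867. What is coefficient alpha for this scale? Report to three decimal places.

ΣVar(i) = 1.248 + 0.719 + 2.008 = 3.975
α = (k/(k−1))·(1 − ΣVar(i)/Var(T)) = (3/2)·(1 − 3.975/5.867) = 0.484

coefficient alpha = 0.484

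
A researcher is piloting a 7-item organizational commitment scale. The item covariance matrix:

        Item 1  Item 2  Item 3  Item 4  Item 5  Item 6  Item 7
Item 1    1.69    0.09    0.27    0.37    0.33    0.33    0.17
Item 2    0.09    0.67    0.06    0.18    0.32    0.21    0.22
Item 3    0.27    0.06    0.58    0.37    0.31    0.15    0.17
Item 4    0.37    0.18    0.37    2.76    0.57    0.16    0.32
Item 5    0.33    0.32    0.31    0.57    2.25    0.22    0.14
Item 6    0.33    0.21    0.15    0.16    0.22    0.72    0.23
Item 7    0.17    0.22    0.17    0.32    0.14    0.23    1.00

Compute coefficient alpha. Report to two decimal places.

ΣVar(i) = 1.69 + 0.67 + 0.58 + 2.76 + 2.25 + 0.72 + 1.00 = 9.67
Σ_{i<j} σ_ij = 5.19
Var(T) = 9.67 + 2 × 5.19 = 20.05
α = (k/(k−1))·(1 − ΣVar(i)/Var(T)) = (7/6)·(1 − 9.67/20.05) = 0.60

α = 0.60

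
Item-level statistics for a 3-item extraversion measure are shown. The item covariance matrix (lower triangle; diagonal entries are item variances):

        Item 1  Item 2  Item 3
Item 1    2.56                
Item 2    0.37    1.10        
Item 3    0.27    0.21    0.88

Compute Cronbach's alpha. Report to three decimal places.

sum of item variances = 2.56 + 1.10 + 0.88 = 4.54
Sum of off-diagonal covariances = 0.85
Var(T) = 4.54 + 2 × 0.85 = 6.24
α = (k/(k−1))·(1 − sum of item variances/Var(T)) = (3/2)·(1 − 4.54/6.24) = 0.409

α = 0.409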